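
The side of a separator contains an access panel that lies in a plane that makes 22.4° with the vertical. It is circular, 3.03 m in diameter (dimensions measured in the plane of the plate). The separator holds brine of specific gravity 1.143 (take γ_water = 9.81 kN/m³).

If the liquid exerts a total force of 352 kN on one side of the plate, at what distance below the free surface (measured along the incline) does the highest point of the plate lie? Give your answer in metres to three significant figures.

γ = 1.143 × 9.81 = 11.21283 kN/m³.
A = π(1.515)² = 7.21066 m².
From F = γ·h_c·A, the centroid depth is h_c = 352/(11.21283 × 7.21066) = 4.35364 m.
The plate makes 22.4° with the vertical, i.e. θ = 90° − 22.4° = 67.6° to the horizontal. Measuring y along the incline from the free-surface line, vertical depth h = y·sinθ with sinθ = 0.924546.
Along the incline, y_c = h_c/sinθ = 4.35364/0.924546 = 4.70895 m.
The centroid is at the centre, 1.515 m below the top of the plate, so the highest point sits at y_top = 4.70895 − 1.515 = 3.19395 m along the incline.

y_top ≈ 3.19 m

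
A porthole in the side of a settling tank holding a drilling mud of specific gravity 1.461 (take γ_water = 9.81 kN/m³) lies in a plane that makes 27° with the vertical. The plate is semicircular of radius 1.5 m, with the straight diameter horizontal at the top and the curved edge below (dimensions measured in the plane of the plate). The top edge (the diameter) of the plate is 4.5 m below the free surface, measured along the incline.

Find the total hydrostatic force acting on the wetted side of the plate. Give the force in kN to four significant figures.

F ≈ 231.8 kN

γ = 1.461 × 9.81 = 14.33241 kN/m³.
The plate makes 27° with the vertical, i.e. θ = 90° − 27° = 63° to the horizontal. Measuring y along the incline from the free-surface line, vertical depth h = y·sinθ with sinθ = 0.891007.
The centroid of a semicircle lies 4r/(3π) = 0.63662 m from the diameter, here below the top edge, so y_c = 4.5 + 0.63662 = 5.13662 m and h_c = 5.13662 × 0.891007 = 4.57676 m.
A = πr²/2 = π × 1.5²/2 = 3.53429 m².
Resultant F = γ·h_c·A = 14.33241 × 4.57676 × 3.53429 = 231.835 kN.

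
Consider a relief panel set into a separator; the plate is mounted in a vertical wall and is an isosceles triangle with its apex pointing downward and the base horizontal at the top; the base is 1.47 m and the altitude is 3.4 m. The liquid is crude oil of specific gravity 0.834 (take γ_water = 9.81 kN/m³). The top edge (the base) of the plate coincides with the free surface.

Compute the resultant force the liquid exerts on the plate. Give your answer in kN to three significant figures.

F ≈ 23.2 kN

γ = 0.834 × 9.81 = 8.18154 kN/m³.
With the apex down, the centroid sits h/3 = 3.4/3 = 1.13333 m below the base (the top edge), so the centroid depth is h_c = 1.13333 m.
A = ½ × 1.47 × 3.4 = 2.499 m².
Resultant F = γ·h_c·A = 8.18154 × 1.13333 × 2.499 = 23.1717 kN.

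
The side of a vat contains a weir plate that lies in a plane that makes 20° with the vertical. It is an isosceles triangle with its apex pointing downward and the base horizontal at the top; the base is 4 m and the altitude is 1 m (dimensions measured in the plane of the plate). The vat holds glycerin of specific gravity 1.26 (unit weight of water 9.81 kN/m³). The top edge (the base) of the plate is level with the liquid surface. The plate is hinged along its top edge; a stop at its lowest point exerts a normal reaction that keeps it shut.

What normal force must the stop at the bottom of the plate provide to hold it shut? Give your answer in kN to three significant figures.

P ≈ 3.87 kN

γ = 1.26 × 9.81 = 12.3606 kN/m³.
The plate makes 20° with the vertical, i.e. θ = 90° − 20° = 70° to the horizontal. Measuring y along the incline from the free-surface line, vertical depth h = y·sinθ with sinθ = 0.939693.
With the apex down, the centroid sits h/3 = 1/3 = 0.333333 m below the base (the top edge), so y_c = 0.333333 m and h_c = 0.333333 × 0.939693 = 0.313231 m.
A = ½ × 4 × 1 = 2 m².
Resultant F = γ·h_c·A = 12.3606 × 0.313231 × 2 = 7.74345 kN.
I_c = b·h³/36 = 4 × 1³/36 = 0.111111 m⁴.
Centre of pressure: y_p = y_c + I_c/(y_c·A) = 0.333333 + 0.111111/(0.333333 × 2) = 0.333333 + 0.166667 = 0.5 m along the plane.
The resultant acts 0.333333 + 0.166667 = 0.5 m (along the plate) below the hinge at the top edge, so the moment about the hinge is M = F × 0.5 = 7.74345 × 0.5 = 3.87173 kN·m.
A normal force at the bottom, 1 m from the hinge, must supply this moment: P = 3.87173/1 = 3.87173 kN.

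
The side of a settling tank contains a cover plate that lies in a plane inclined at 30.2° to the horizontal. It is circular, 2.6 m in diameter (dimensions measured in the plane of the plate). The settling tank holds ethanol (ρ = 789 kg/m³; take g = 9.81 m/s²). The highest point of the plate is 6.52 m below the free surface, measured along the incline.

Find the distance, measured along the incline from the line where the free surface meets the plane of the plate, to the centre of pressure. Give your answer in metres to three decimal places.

γ = ρg = 789 × 9.81 / 1000 = 7.74009 kN/m³.
Let θ = 30.2° be the plate's angle to the horizontal; measure y along the incline from where the plane meets the free surface. Vertical depth h = y·sinθ with sinθ = 0.503020.
The centroid is at the centre, 1.3 m below the top of the plate, so y_c = 6.52 + 1.3 = 7.82 m and h_c = 7.82 × 0.503020 = 3.93362 m.
A = π(1.3)² = 5.30929 m².
Resultant F = γ·h_c·A = 7.74009 × 3.93362 × 5.30929 = 161.65 kN.
I_c = πr⁴/4 = π × 1.3⁴/4 = 2.24318 m⁴.
Centre of pressure: y_p = y_c + I_c/(y_c·A) = 7.82 + 2.24318/(7.82 × 5.30929) = 7.82 + 0.0540283 = 7.87403 m along the plane.

y_p = 7.874 m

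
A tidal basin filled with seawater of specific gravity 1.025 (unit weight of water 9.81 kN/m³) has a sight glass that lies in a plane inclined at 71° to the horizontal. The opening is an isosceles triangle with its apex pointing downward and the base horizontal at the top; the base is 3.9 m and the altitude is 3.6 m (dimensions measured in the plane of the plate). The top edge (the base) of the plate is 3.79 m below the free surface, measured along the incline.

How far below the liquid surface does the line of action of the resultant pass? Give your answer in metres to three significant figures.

γ = 1.025 × 9.81 = 10.05525 kN/m³.
Let θ = 71° be the plate's angle to the horizontal; measure y along the incline from where the plane meets the free surface. Vertical depth h = y·sinθ with sinθ = 0.945519.
With the apex down, the centroid sits h/3 = 3.6/3 = 1.2 m below the base (the top edge), so y_c = 3.79 + 1.2 = 4.99 m and h_c = 4.99 × 0.945519 = 4.71814 m.
A = ½ × 3.9 × 3.6 = 7.02 m².
Resultant F = γ·h_c·A = 10.05525 × 4.71814 × 7.02 = 333.043 kN.
I_c = b·h³/36 = 3.9 × 3.6³/36 = 5.0544 m⁴.
Centre of pressure: y_p = y_c + I_c/(y_c·A) = 4.99 + 5.0544/(4.99 × 7.02) = 4.99 + 0.144289 = 5.13429 m along the plane.
Vertically, h_p = y_p·sinθ = 5.13429 × 0.945519 = 4.85457 m.

h_p = 4.85 m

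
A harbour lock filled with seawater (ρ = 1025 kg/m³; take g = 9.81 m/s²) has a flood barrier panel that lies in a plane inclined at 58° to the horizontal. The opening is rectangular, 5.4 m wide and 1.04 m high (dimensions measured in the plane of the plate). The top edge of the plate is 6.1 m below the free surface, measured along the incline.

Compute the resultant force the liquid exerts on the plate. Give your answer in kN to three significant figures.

γ = ρg = 1025 × 9.81 / 1000 = 10.05525 kN/m³.
Let θ = 58° be the plate's angle to the horizontal; measure y along the incline from where the plane meets the free surface. Vertical depth h = y·sinθ with sinθ = 0.848048.
The centroid lies 1.04/2 = 0.52 m below the top edge, so y_c = 6.1 + 0.52 = 6.62 m and h_c = 6.62 × 0.848048 = 5.61408 m.
A = 5.4 × 1.04 = 5.616 m².
Resultant F = γ·h_c·A = 10.05525 × 5.61408 × 5.616 = 317.029 kN.

F ≈ 317 kN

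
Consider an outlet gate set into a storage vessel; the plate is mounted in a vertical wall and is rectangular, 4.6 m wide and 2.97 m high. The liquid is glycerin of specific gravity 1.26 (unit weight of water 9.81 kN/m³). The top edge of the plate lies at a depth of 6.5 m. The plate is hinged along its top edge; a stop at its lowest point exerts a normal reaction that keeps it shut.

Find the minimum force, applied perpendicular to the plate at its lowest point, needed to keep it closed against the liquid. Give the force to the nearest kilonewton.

γ = 1.26 × 9.81 = 12.3606 kN/m³.
The centroid lies 2.97/2 = 1.485 m below the top edge, so the centroid depth is h_c = 6.5 + 1.485 = 7.985 m.
A = 4.6 × 2.97 = 13.662 m².
Resultant F = γ·h_c·A = 12.3606 × 7.985 × 13.662 = 1348.43 kN.
I_c = b·h³/12 = 4.6 × 2.97³/12 = 10.0426 m⁴.
Centre of pressure: y_p = y_c + I_c/(y_c·A) = 7.985 + 10.0426/(7.985 × 13.662) = 7.985 + 0.092057 = 8.07706 m along the plane.
The resultant acts 1.485 + 0.092057 = 1.57706 m (along the plate) below the hinge at the top edge, so the moment about the hinge is M = F × 1.57706 = 1348.43 × 1.57706 = 2126.56 kN·m.
A normal force at the bottom, 2.97 m from the hinge, must supply this moment: P = 2126.56/2.97 = 716.013 kN.

P ≈ 716 kN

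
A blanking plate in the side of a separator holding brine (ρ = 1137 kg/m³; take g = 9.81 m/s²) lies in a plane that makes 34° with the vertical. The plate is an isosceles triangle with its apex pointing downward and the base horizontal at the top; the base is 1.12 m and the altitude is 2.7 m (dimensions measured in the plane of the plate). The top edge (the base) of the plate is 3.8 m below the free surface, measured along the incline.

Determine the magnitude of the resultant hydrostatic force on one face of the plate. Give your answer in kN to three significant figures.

γ = ρg = 1137 × 9.81 / 1000 = 11.15397 kN/m³.
The plate makes 34° with the vertical, i.e. θ = 90° − 34° = 56° to the horizontal. Measuring y along the incline from the free-surface line, vertical depth h = y·sinθ with sinθ = 0.829038.
With the apex down, the centroid sits h/3 = 2.7/3 = 0.9 m below the base (the top edge), so y_c = 3.8 + 0.9 = 4.7 m and h_c = 4.7 × 0.829038 = 3.89648 m.
A = ½ × 1.12 × 2.7 = 1.512 m².
Resultant F = γ·h_c·A = 11.15397 × 3.89648 × 1.512 = 65.7134 kN.

F ≈ 65.7 kN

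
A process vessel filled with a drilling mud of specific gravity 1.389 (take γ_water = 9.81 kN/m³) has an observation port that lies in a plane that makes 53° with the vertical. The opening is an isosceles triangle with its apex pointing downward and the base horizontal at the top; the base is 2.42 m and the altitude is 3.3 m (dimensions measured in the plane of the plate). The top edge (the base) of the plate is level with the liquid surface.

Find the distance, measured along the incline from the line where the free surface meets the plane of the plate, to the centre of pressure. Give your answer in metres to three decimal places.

y_p = 1.650 m

γ = 1.389 × 9.81 = 13.62609 kN/m³.
The plate makes 53° with the vertical, i.e. θ = 90° − 53° = 37° to the horizontal. Measuring y along the incline from the free-surface line, vertical depth h = y·sinθ with sinθ = 0.601815.
With the apex down, the centroid sits h/3 = 3.3/3 = 1.1 m below the base (the top edge), so y_c = 1.1 m and h_c = 1.1 × 0.601815 = 0.661996 m.
A = ½ × 2.42 × 3.3 = 3.993 m².
Resultant F = γ·h_c·A = 13.62609 × 0.661996 × 3.993 = 36.0185 kN.
I_c = b·h³/36 = 2.42 × 3.3³/36 = 2.41576 m⁴.
Centre of pressure: y_p = y_c + I_c/(y_c·A) = 1.1 + 2.41576/(1.1 × 3.993) = 1.1 + 0.549999 = 1.65 m along the plane.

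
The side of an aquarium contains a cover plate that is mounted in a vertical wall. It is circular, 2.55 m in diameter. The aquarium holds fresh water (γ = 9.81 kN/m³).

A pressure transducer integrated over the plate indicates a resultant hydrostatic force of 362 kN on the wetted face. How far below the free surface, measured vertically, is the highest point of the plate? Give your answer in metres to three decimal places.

γ = 9.81 kN/m³.
A = π(1.275)² = 5.10705 m².
From F = γ·h_c·A, the centroid depth is h_c = 362/(9.81 × 5.10705) = 7.22553 m.
The centroid is at the centre, 1.275 m below the top of the plate, so the highest point sits at h_top = 7.22553 − 1.275 = 5.95053 m below the surface.

d_top ≈ 5.951 m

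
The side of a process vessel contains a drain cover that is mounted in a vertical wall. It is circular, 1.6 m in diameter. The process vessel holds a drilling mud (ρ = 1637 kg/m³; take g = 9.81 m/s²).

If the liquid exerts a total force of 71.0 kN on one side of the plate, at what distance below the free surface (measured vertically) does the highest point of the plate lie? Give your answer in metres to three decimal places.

γ = ρg = 1637 × 9.81 / 1000 = 16.05897 kN/m³.
A = π(0.8)² = 2.01062 m².
From F = γ·h_c·A, the centroid depth is h_c = 71.0/(16.05897 × 2.01062) = 2.19893 m.
The centroid is at the centre, 0.8 m below the top of the plate, so the highest point sits at h_top = 2.19893 − 0.8 = 1.39893 m below the surface.

d_top ≈ 1.399 m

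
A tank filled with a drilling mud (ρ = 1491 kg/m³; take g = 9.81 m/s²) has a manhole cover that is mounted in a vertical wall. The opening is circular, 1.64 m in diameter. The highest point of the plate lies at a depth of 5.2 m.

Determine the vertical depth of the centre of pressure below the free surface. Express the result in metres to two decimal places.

γ = ρg = 1491 × 9.81 / 1000 = 14.62671 kN/m³.
The centroid is at the centre, 0.82 m below the top of the plate, so the centroid depth is h_c = 5.2 + 0.82 = 6.02 m.
A = π(0.82)² = 2.11241 m².
Resultant F = γ·h_c·A = 14.62671 × 6.02 × 2.11241 = 186.004 kN.
I_c = πr⁴/4 = π × 0.82⁴/4 = 0.355096 m⁴.
Centre of pressure: y_p = y_c + I_c/(y_c·A) = 6.02 + 0.355096/(6.02 × 2.11241) = 6.02 + 0.0279236 = 6.04792 m along the plane.

h_p = 6.05 m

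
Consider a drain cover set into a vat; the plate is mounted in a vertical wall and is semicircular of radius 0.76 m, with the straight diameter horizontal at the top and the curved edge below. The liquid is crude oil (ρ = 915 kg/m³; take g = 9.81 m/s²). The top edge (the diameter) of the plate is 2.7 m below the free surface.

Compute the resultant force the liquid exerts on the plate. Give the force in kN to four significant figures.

F ≈ 24.62 kN

γ = ρg = 915 × 9.81 / 1000 = 8.97615 kN/m³.
The centroid of a semicircle lies 4r/(3π) = 0.322554 m from the diameter, here below the top edge, so the centroid depth is h_c = 2.7 + 0.322554 = 3.02255 m.
A = πr²/2 = π × 0.76²/2 = 0.907292 m².
Resultant F = γ·h_c·A = 8.97615 × 3.02255 × 0.907292 = 24.6156 kN.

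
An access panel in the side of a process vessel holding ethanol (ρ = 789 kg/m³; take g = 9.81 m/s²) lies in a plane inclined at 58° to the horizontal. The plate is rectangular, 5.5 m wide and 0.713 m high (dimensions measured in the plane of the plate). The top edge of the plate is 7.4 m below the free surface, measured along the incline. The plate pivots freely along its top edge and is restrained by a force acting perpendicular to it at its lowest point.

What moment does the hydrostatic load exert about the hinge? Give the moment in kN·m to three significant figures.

γ = ρg = 789 × 9.81 / 1000 = 7.74009 kN/m³.
Let θ = 58° be the plate's angle to the horizontal; measure y along the incline from where the plane meets the free surface. Vertical depth h = y·sinθ with sinθ = 0.848048.
The centroid lies 0.713/2 = 0.3565 m below the top edge, so y_c = 7.4 + 0.3565 = 7.7565 m and h_c = 7.7565 × 0.848048 = 6.57788 m.
A = 5.5 × 0.713 = 3.9215 m².
Resultant F = γ·h_c·A = 7.74009 × 6.57788 × 3.9215 = 199.657 kN.
I_c = b·h³/12 = 5.5 × 0.713³/12 = 0.166131 m⁴.
Centre of pressure: y_p = y_c + I_c/(y_c·A) = 7.7565 + 0.166131/(7.7565 × 3.9215) = 7.7565 + 0.00546176 = 7.76196 m along the plane.
The resultant acts 0.3565 + 0.00546176 = 0.361962 m (along the plate) below the hinge at the top edge, so the moment about the hinge is M = F × 0.361962 = 199.657 × 0.361962 = 72.2682 kN·m.

M ≈ 72.3 kN·m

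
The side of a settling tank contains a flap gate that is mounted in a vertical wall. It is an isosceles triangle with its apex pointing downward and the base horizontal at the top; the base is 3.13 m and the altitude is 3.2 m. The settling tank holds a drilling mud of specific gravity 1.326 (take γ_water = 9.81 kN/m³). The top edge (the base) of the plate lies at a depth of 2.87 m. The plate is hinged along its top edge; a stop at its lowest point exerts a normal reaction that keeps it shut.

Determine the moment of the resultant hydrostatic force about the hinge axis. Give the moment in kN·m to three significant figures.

γ = 1.326 × 9.81 = 13.00806 kN/m³.
With the apex down, the centroid sits h/3 = 3.2/3 = 1.06667 m below the base (the top edge), so the centroid depth is h_c = 2.87 + 1.06667 = 3.93667 m.
A = ½ × 3.13 × 3.2 = 5.008 m².
Resultant F = γ·h_c·A = 13.00806 × 3.93667 × 5.008 = 256.452 kN.
I_c = b·h³/36 = 3.13 × 3.2³/36 = 2.849 m⁴.
Centre of pressure: y_p = y_c + I_c/(y_c·A) = 3.93667 + 2.849/(3.93667 × 5.008) = 3.93667 + 0.14451 = 4.08118 m along the plane.
The resultant acts 1.06667 + 0.14451 = 1.21118 m (along the plate) below the hinge at the top edge, so the moment about the hinge is M = F × 1.21118 = 256.452 × 1.21118 = 310.61 kN·m.

M ≈ 311 kN·m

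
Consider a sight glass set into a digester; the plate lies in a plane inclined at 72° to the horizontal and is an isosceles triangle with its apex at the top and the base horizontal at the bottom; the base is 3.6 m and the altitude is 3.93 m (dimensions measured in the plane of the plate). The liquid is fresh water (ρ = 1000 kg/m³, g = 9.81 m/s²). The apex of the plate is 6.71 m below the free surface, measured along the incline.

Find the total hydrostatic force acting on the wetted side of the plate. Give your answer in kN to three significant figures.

γ = ρg = 1000 × 9.81 = 9810 N/m³ = 9.81 kN/m³.
Let θ = 72° be the plate's angle to the horizontal; measure y along the incline from where the plane meets the free surface. Vertical depth h = y·sinθ with sinθ = 0.951057.
With the apex up, the centroid sits 2h/3 = 2 × 3.93/3 = 2.62 m below the apex, so y_c = 6.71 + 2.62 = 9.33 m and h_c = 9.33 × 0.951057 = 8.87336 m.
A = ½ × 3.6 × 3.93 = 7.074 m².
Resultant F = γ·h_c·A = 9.81 × 8.87336 × 7.074 = 615.775 kN.

F ≈ 616 kN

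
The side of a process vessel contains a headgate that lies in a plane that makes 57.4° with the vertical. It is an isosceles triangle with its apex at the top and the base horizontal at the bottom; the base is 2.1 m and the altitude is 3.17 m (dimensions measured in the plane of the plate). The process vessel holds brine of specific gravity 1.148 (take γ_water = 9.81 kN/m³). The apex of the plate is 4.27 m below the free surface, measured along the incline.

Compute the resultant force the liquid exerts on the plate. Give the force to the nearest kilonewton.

γ = 1.148 × 9.81 = 11.26188 kN/m³.
The plate makes 57.4° with the vertical, i.e. θ = 90° − 57.4° = 32.6° to the horizontal. Measuring y along the incline from the free-surface line, vertical depth h = y·sinθ with sinθ = 0.538771.
With the apex up, the centroid sits 2h/3 = 2 × 3.17/3 = 2.11333 m below the apex, so y_c = 4.27 + 2.11333 = 6.38333 m and h_c = 6.38333 × 0.538771 = 3.43915 m.
A = ½ × 2.1 × 3.17 = 3.3285 m².
Resultant F = γ·h_c·A = 11.26188 × 3.43915 × 3.3285 = 128.917 kN.

F ≈ 129 kN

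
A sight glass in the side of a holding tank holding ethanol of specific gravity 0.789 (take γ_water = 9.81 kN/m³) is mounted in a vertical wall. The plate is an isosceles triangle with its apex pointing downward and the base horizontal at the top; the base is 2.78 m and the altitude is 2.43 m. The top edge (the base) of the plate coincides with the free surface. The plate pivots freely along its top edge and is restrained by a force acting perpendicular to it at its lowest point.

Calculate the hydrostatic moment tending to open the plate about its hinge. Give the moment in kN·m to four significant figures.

γ = 0.789 × 9.81 = 7.74009 kN/m³.
With the apex down, the centroid sits h/3 = 2.43/3 = 0.81 m below the base (the top edge), so the centroid depth is h_c = 0.81 m.
A = ½ × 2.78 × 2.43 = 3.3777 m².
Resultant F = γ·h_c·A = 7.74009 × 0.81 × 3.3777 = 21.1764 kN.
I_c = b·h³/36 = 2.78 × 2.43³/36 = 1.10805 m⁴.
Centre of pressure: y_p = y_c + I_c/(y_c·A) = 0.81 + 1.10805/(0.81 × 3.3777) = 0.81 + 0.404998 = 1.215 m along the plane.
The resultant acts 0.81 + 0.404998 = 1.215 m (along the plate) below the hinge at the top edge, so the moment about the hinge is M = F × 1.215 = 21.1764 × 1.215 = 25.7293 kN·m.

M ≈ 25.73 kN·m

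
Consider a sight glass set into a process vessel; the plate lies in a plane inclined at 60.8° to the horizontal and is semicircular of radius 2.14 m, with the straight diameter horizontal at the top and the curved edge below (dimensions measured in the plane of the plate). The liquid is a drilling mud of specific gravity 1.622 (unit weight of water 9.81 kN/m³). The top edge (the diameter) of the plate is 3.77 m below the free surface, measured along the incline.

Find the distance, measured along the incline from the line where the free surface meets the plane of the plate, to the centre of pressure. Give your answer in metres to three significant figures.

γ = 1.622 × 9.81 = 15.91182 kN/m³.
Let θ = 60.8° be the plate's angle to the horizontal; measure y along the incline from where the plane meets the free surface. Vertical depth h = y·sinθ with sinθ = 0.872922.
The centroid of a semicircle lies 4r/(3π) = 0.908244 m from the diameter, here below the top edge, so y_c = 3.77 + 0.908244 = 4.67824 m and h_c = 4.67824 × 0.872922 = 4.08374 m.
A = πr²/2 = π × 2.14²/2 = 7.19362 m².
Resultant F = γ·h_c·A = 15.91182 × 4.08374 × 7.19362 = 467.44 kN.
I_c = (π/8 − 8/(9π))·r⁴ = 0.109757 × 2.14⁴ = 2.3019 m⁴.
Centre of pressure: y_p = y_c + I_c/(y_c·A) = 4.67824 + 2.3019/(4.67824 × 7.19362) = 4.67824 + 0.0684001 = 4.74664 m along the plane.

y_p = 4.75 m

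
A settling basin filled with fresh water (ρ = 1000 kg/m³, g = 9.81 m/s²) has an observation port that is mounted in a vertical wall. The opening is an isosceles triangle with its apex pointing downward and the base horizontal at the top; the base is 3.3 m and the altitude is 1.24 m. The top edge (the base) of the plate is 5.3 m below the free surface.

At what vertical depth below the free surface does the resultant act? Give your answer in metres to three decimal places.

γ = ρg = 1000 × 9.81 = 9810 N/m³ = 9.81 kN/m³.
With the apex down, the centroid sits h/3 = 1.24/3 = 0.413333 m below the base (the top edge), so the centroid depth is h_c = 5.3 + 0.413333 = 5.71333 m.
A = ½ × 3.3 × 1.24 = 2.046 m².
Resultant F = γ·h_c·A = 9.81 × 5.71333 × 2.046 = 114.674 kN.
I_c = b·h³/36 = 3.3 × 1.24³/36 = 0.174774 m⁴.
Centre of pressure: y_p = y_c + I_c/(y_c·A) = 5.71333 + 0.174774/(5.71333 × 2.046) = 5.71333 + 0.0149514 = 5.72828 m along the plane.

h_p = 5.728 m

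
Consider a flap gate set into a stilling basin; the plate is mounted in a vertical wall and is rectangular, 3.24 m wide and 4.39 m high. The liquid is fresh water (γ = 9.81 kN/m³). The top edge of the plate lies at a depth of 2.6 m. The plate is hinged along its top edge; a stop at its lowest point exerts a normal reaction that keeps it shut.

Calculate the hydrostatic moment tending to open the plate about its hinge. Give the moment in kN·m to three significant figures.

M ≈ 1690 kN·m

γ = 9.81 kN/m³.
The centroid lies 4.39/2 = 2.195 m below the top edge, so the centroid depth is h_c = 2.6 + 2.195 = 4.795 m.
A = 3.24 × 4.39 = 14.2236 m².
Resultant F = γ·h_c·A = 9.81 × 4.795 × 14.2236 = 669.063 kN.
I_c = b·h³/12 = 3.24 × 4.39³/12 = 22.8432 m⁴.
Centre of pressure: y_p = y_c + I_c/(y_c·A) = 4.795 + 22.8432/(4.795 × 14.2236) = 4.795 + 0.334934 = 5.12993 m along the plane.
The resultant acts 2.195 + 0.334934 = 2.52993 m (along the plate) below the hinge at the top edge, so the moment about the hinge is M = F × 2.52993 = 669.063 × 2.52993 = 1692.68 kN·m.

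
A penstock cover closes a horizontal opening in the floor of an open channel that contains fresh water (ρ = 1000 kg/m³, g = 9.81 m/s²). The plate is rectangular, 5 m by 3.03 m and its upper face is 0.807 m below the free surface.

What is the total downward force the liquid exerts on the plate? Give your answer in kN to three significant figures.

F ≈ 120 kN

γ = ρg = 1000 × 9.81 = 9810 N/m³ = 9.81 kN/m³.
The plate is horizontal, so pressure is uniform at p = γ·h = 9.81 × 0.807 = 7.91667 kN/m².
A = 5 × 3.03 = 15.15 m².
F = p·A = 7.91667 × 15.15 = 119.938 kN.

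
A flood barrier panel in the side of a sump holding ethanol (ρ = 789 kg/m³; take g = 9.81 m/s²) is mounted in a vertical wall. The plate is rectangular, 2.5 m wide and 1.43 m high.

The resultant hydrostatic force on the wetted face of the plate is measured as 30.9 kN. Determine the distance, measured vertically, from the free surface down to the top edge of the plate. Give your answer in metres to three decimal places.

d_top ≈ 0.402 m

γ = ρg = 789 × 9.81 / 1000 = 7.74009 kN/m³.
A = 2.5 × 1.43 = 3.575 m².
From F = γ·h_c·A, the centroid depth is h_c = 30.9/(7.74009 × 3.575) = 1.1167 m.
The centroid lies 1.43/2 = 0.715 m below the top edge, so the top edge sits at h_top = 1.1167 − 0.715 = 0.4017 m below the surface.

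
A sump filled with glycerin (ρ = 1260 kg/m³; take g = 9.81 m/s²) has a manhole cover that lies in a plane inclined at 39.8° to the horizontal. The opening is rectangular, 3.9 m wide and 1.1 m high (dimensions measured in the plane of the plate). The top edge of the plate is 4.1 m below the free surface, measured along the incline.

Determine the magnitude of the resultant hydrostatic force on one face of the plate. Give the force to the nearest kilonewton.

γ = ρg = 1260 × 9.81 / 1000 = 12.3606 kN/m³.
Let θ = 39.8° be the plate's angle to the horizontal; measure y along the incline from where the plane meets the free surface. Vertical depth h = y·sinθ with sinθ = 0.640110.
The centroid lies 1.1/2 = 0.55 m below the top edge, so y_c = 4.1 + 0.55 = 4.65 m and h_c = 4.65 × 0.640110 = 2.97651 m.
A = 3.9 × 1.1 = 4.29 m².
Resultant F = γ·h_c·A = 12.3606 × 2.97651 × 4.29 = 157.835 kN.

F ≈ 158 kN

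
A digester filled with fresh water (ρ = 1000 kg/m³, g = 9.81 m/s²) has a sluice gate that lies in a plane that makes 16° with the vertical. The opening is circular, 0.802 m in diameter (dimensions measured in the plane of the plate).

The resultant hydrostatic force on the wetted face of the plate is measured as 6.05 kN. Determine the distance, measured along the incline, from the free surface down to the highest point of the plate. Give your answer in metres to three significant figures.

γ = ρg = 1000 × 9.81 = 9810 N/m³ = 9.81 kN/m³.
A = π(0.401)² = 0.505171 m².
From F = γ·h_c·A, the centroid depth is h_c = 6.05/(9.81 × 0.505171) = 1.22081 m.
The plate makes 16° with the vertical, i.e. θ = 90° − 16° = 74° to the horizontal. Measuring y along the incline from the free-surface line, vertical depth h = y·sinθ with sinθ = 0.961262.
Along the incline, y_c = h_c/sinθ = 1.22081/0.961262 = 1.27001 m.
The centroid is at the centre, 0.401 m below the top of the plate, so the highest point sits at y_top = 1.27001 − 0.401 = 0.86901 m along the incline.

y_top ≈ 0.869 m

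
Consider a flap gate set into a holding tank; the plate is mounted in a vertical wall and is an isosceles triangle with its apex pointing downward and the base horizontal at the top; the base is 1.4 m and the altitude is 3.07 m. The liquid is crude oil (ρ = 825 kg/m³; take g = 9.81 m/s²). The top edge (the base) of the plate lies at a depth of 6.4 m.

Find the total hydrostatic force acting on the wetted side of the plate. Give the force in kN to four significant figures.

F ≈ 129.1 kN

γ = ρg = 825 × 9.81 / 1000 = 8.09325 kN/m³.
With the apex down, the centroid sits h/3 = 3.07/3 = 1.02333 m below the base (the top edge), so the centroid depth is h_c = 6.4 + 1.02333 = 7.42333 m.
A = ½ × 1.4 × 3.07 = 2.149 m².
Resultant F = γ·h_c·A = 8.09325 × 7.42333 × 2.149 = 129.109 kN.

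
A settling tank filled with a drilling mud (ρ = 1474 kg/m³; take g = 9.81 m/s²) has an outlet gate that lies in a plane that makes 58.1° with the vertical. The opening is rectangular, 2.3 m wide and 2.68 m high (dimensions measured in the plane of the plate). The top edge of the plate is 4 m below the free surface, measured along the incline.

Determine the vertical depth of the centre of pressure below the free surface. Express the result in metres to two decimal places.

γ = ρg = 1474 × 9.81 / 1000 = 14.45994 kN/m³.
The plate makes 58.1° with the vertical, i.e. θ = 90° − 58.1° = 31.9° to the horizontal. Measuring y along the incline from the free-surface line, vertical depth h = y·sinθ with sinθ = 0.528438.
The centroid lies 2.68/2 = 1.34 m below the top edge, so y_c = 4 + 1.34 = 5.34 m and h_c = 5.34 × 0.528438 = 2.82186 m.
A = 2.3 × 2.68 = 6.164 m².
Resultant F = γ·h_c·A = 14.45994 × 2.82186 × 6.164 = 251.515 kN.
I_c = b·h³/12 = 2.3 × 2.68³/12 = 3.68936 m⁴.
Centre of pressure: y_p = y_c + I_c/(y_c·A) = 5.34 + 3.68936/(5.34 × 6.164) = 5.34 + 0.112085 = 5.45209 m along the plane.
Vertically, h_p = y_p·sinθ = 5.45209 × 0.528438 = 2.88109 m.

h_p = 2.88 m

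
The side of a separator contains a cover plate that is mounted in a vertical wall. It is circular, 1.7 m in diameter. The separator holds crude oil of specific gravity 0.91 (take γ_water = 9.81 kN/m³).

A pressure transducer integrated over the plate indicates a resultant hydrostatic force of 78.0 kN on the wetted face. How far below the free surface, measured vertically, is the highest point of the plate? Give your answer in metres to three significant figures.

d_top ≈ 3.00 m

γ = 0.91 × 9.81 = 8.9271 kN/m³.
A = π(0.85)² = 2.2698 m².
From F = γ·h_c·A, the centroid depth is h_c = 78.0/(8.9271 × 2.2698) = 3.84943 m.
The centroid is at the centre, 0.85 m below the top of the plate, so the highest point sits at h_top = 3.84943 − 0.85 = 2.99943 m below the surface.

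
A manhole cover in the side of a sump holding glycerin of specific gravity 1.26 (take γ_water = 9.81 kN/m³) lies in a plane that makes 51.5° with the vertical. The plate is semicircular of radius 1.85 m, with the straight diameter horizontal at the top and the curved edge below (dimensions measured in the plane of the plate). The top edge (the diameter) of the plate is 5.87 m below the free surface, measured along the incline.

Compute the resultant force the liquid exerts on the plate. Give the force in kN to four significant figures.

F ≈ 275.3 kN

γ = 1.26 × 9.81 = 12.3606 kN/m³.
The plate makes 51.5° with the vertical, i.e. θ = 90° − 51.5° = 38.5° to the horizontal. Measuring y along the incline from the free-surface line, vertical depth h = y·sinθ with sinθ = 0.622515.
The centroid of a semicircle lies 4r/(3π) = 0.785164 m from the diameter, here below the top edge, so y_c = 5.87 + 0.785164 = 6.65516 m and h_c = 6.65516 × 0.622515 = 4.14294 m.
A = πr²/2 = π × 1.85²/2 = 5.37605 m².
Resultant F = γ·h_c·A = 12.3606 × 4.14294 × 5.37605 = 275.303 kN.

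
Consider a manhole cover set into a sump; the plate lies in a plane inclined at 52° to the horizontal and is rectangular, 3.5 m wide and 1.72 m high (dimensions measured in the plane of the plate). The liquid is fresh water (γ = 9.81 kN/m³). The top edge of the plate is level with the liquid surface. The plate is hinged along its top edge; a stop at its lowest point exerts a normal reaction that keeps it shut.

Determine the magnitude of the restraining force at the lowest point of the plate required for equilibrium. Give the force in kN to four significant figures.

γ = 9.81 kN/m³.
Let θ = 52° be the plate's angle to the horizontal; measure y along the incline from where the plane meets the free surface. Vertical depth h = y·sinθ with sinθ = 0.788011.
The centroid lies 1.72/2 = 0.86 m below the top edge, so y_c = 0.86 m and h_c = 0.86 × 0.788011 = 0.677689 m.
A = 3.5 × 1.72 = 6.02 m².
Resultant F = γ·h_c·A = 9.81 × 0.677689 × 6.02 = 40.0217 kN.
I_c = b·h³/12 = 3.5 × 1.72³/12 = 1.48413 m⁴.
Centre of pressure: y_p = y_c + I_c/(y_c·A) = 0.86 + 1.48413/(0.86 × 6.02) = 0.86 + 0.286667 = 1.14667 m along the plane.
The resultant acts 0.86 + 0.286667 = 1.14667 m (along the plate) below the hinge at the top edge, so the moment about the hinge is M = F × 1.14667 = 40.0217 × 1.14667 = 45.8917 kN·m.
A normal force at the bottom, 1.72 m from the hinge, must supply this moment: P = 45.8917/1.72 = 26.6812 kN.

P ≈ 26.68 kN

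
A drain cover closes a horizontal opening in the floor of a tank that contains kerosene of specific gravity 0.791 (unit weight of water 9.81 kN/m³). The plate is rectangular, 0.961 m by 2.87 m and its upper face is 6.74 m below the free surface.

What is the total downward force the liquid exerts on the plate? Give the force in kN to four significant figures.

F ≈ 144.2 kN

γ = 0.791 × 9.81 = 7.75971 kN/m³.
The plate is horizontal, so pressure is uniform at p = γ·h = 7.75971 × 6.74 = 52.3004 kN/m².
A = 0.961 × 2.87 = 2.75807 m².
F = p·A = 52.3004 × 2.75807 = 144.248 kN.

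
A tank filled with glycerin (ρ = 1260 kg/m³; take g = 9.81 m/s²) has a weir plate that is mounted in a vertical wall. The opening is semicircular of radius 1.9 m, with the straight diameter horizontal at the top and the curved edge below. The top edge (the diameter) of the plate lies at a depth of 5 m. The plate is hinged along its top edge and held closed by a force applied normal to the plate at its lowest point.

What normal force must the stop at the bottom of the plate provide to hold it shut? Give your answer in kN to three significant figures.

P ≈ 182 kN

γ = ρg = 1260 × 9.81 / 1000 = 12.3606 kN/m³.
The centroid of a semicircle lies 4r/(3π) = 0.806385 m from the diameter, here below the top edge, so the centroid depth is h_c = 5 + 0.806385 = 5.80638 m.
A = πr²/2 = π × 1.9²/2 = 5.67057 m².
Resultant F = γ·h_c·A = 12.3606 × 5.80638 × 5.67057 = 406.979 kN.
I_c = (π/8 − 8/(9π))·r⁴ = 0.109757 × 1.9⁴ = 1.43036 m⁴.
Centre of pressure: y_p = y_c + I_c/(y_c·A) = 5.80638 + 1.43036/(5.80638 × 5.67057) = 5.80638 + 0.0434423 = 5.84982 m along the plane.
The resultant acts 0.806385 + 0.0434423 = 0.849827 m (along the plate) below the hinge at the top edge, so the moment about the hinge is M = F × 0.849827 = 406.979 × 0.849827 = 345.862 kN·m.
A normal force at the bottom, 1.9 m from the hinge, must supply this moment: P = 345.862/1.9 = 182.033 kN.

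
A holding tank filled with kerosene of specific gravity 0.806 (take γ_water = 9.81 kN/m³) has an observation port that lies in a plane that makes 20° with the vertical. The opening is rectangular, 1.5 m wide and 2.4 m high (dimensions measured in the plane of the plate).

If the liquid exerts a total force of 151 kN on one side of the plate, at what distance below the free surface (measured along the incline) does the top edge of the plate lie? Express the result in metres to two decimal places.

γ = 0.806 × 9.81 = 7.90686 kN/m³.
A = 1.5 × 2.4 = 3.6 m².
From F = γ·h_c·A, the centroid depth is h_c = 151/(7.90686 × 3.6) = 5.30482 m.
The plate makes 20° with the vertical, i.e. θ = 90° − 20° = 70° to the horizontal. Measuring y along the incline from the free-surface line, vertical depth h = y·sinθ with sinθ = 0.939693.
Along the incline, y_c = h_c/sinθ = 5.30482/0.939693 = 5.64527 m.
The centroid lies 2.4/2 = 1.2 m below the top edge, so the top edge sits at y_top = 5.64527 − 1.2 = 4.44527 m along the incline.

y_top ≈ 4.45 m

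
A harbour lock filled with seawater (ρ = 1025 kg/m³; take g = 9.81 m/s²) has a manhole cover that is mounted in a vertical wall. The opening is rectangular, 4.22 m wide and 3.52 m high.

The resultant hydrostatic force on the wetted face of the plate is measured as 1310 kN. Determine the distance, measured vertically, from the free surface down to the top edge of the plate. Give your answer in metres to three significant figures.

d_top ≈ 7.01 m

γ = ρg = 1025 × 9.81 / 1000 = 10.05525 kN/m³.
A = 4.22 × 3.52 = 14.8544 m².
From F = γ·h_c·A, the centroid depth is h_c = 1310/(10.05525 × 14.8544) = 8.77048 m.
The centroid lies 3.52/2 = 1.76 m below the top edge, so the top edge sits at h_top = 8.77048 − 1.76 = 7.01048 m below the surface.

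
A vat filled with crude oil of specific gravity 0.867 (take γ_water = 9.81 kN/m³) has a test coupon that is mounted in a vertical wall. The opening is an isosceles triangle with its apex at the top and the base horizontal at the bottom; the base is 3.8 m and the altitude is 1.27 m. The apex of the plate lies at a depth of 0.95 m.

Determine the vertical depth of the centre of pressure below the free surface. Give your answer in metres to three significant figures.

γ = 0.867 × 9.81 = 8.50527 kN/m³.
With the apex up, the centroid sits 2h/3 = 2 × 1.27/3 = 0.846667 m below the apex, so the centroid depth is h_c = 0.95 + 0.846667 = 1.79667 m.
A = ½ × 3.8 × 1.27 = 2.413 m².
Resultant F = γ·h_c·A = 8.50527 × 1.79667 × 2.413 = 36.8734 kN.
I_c = b·h³/36 = 3.8 × 1.27³/36 = 0.216218 m⁴.
Centre of pressure: y_p = y_c + I_c/(y_c·A) = 1.79667 + 0.216218/(1.79667 × 2.413) = 1.79667 + 0.0498731 = 1.84654 m along the plane.

h_p = 1.85 m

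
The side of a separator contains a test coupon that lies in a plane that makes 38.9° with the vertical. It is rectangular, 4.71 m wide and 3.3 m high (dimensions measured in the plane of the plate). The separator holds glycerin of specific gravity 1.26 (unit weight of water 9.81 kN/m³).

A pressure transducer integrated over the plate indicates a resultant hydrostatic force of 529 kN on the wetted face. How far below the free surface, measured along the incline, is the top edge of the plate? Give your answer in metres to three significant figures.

y_top ≈ 1.89 m

γ = 1.26 × 9.81 = 12.3606 kN/m³.
A = 4.71 × 3.3 = 15.543 m².
From F = γ·h_c·A, the centroid depth is h_c = 529/(12.3606 × 15.543) = 2.75348 m.
The plate makes 38.9° with the vertical, i.e. θ = 90° − 38.9° = 51.1° to the horizontal. Measuring y along the incline from the free-surface line, vertical depth h = y·sinθ with sinθ = 0.778243.
Along the incline, y_c = h_c/sinθ = 2.75348/0.778243 = 3.53807 m.
The centroid lies 3.3/2 = 1.65 m below the top edge, so the top edge sits at y_top = 3.53807 − 1.65 = 1.88807 m along the incline.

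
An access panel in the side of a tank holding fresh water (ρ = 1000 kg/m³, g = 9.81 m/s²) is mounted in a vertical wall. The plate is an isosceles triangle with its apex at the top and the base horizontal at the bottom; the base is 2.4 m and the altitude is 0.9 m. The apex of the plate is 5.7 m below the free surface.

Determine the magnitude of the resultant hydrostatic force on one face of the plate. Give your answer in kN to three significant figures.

γ = ρg = 1000 × 9.81 = 9810 N/m³ = 9.81 kN/m³.
With the apex up, the centroid sits 2h/3 = 2 × 0.9/3 = 0.6 m below the apex, so the centroid depth is h_c = 5.7 + 0.6 = 6.3 m.
A = ½ × 2.4 × 0.9 = 1.08 m².
Resultant F = γ·h_c·A = 9.81 × 6.3 × 1.08 = 66.7472 kN.

F ≈ 66.7 kN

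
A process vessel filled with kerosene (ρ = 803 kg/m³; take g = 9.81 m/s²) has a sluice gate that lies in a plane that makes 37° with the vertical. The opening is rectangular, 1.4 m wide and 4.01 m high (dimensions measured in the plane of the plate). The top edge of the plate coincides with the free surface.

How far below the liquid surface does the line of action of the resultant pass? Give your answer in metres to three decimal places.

h_p = 2.135 m

γ = ρg = 803 × 9.81 / 1000 = 7.87743 kN/m³.
The plate makes 37° with the vertical, i.e. θ = 90° − 37° = 53° to the horizontal. Measuring y along the incline from the free-surface line, vertical depth h = y·sinθ with sinθ = 0.798636.
The centroid lies 4.01/2 = 2.005 m below the top edge, so y_c = 2.005 m and h_c = 2.005 × 0.798636 = 1.60127 m.
A = 1.4 × 4.01 = 5.614 m².
Resultant F = γ·h_c·A = 7.87743 × 1.60127 × 5.614 = 70.8144 kN.
I_c = b·h³/12 = 1.4 × 4.01³/12 = 7.52281 m⁴.
Centre of pressure: y_p = y_c + I_c/(y_c·A) = 2.005 + 7.52281/(2.005 × 5.614) = 2.005 + 0.668334 = 2.67333 m along the plane.
Vertically, h_p = y_p·sinθ = 2.67333 × 0.798636 = 2.13502 m.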